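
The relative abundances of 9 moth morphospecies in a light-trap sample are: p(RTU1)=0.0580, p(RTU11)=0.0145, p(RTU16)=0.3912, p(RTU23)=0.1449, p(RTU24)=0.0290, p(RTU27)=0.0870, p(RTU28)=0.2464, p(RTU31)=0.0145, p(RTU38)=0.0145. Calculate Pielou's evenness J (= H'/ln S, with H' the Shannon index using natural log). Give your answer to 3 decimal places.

0.754

H' = −Σ pᵢ ln pᵢ = −((-0.16514) + (-0.06139) + (-0.36716) + (-0.27990) + (-0.10267) + (-0.21244) + (-0.34516) + (-0.06139) + (-0.06139)) = 1.65664 (working shown to 5 dp, full precision carried).
With S = 9 species, ln S = 2.19722, so J = 1.65664/2.19722 = 0.75397, i.e. 0.754 to 3 decimal places.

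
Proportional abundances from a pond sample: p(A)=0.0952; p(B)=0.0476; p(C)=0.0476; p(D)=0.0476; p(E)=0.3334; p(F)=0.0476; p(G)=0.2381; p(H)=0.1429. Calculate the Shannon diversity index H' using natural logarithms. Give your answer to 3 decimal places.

1.790

Each pᵢ ln pᵢ term (working shown to 5 dp, full precision carried): 0.0952×(-2.35178)=-0.22389, 0.0476×(-3.04492)=-0.14494, 0.0476×(-3.04492)=-0.14494, 0.0476×(-3.04492)=-0.14494, 0.3334×(-1.09841)=-0.36621, 0.0476×(-3.04492)=-0.14494, 0.2381×(-1.43506)=-0.34169, 0.1429×(-1.94561)=-0.27803.
Sum = -1.78957, so H' = 1.790.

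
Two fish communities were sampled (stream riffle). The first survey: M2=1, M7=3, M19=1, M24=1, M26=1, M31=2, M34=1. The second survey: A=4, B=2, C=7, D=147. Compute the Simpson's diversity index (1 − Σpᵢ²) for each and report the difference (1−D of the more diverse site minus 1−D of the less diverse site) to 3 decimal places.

0.667

The first survey: N=10, proportions 0.1, 0.3, 0.1, 0.1, 0.1, 0.2, 0.1, giving 1−D = 0.82000 (working shown to 5 dp, full precision carried).
The second survey: N=160, proportions 0.025, 0.0125, 0.04375, 0.91875, giving 1−D = 0.15320.
Difference = |0.82000 − 0.15320| = 0.66680, i.e. 0.667 to 3 decimal places.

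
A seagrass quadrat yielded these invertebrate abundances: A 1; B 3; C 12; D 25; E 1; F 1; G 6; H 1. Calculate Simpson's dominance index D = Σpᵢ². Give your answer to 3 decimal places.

0.327

Total N = 1+3+12+25+1+1+6+1 = 50, so the proportions are 0.02, 0.06, 0.24, 0.5, 0.02, 0.02, 0.12, 0.02 (working shown to 5 dp, full precision carried).
D = 0.02² + 0.06² + 0.24² + 0.5² + 0.02² + 0.02² + 0.12² + 0.02² = 0.00040 + 0.00360 + 0.05760 + 0.25000 + 0.00040 + 0.00040 + 0.01440 + 0.00040 = 0.32720.
To 3 decimal places, D = 0.327.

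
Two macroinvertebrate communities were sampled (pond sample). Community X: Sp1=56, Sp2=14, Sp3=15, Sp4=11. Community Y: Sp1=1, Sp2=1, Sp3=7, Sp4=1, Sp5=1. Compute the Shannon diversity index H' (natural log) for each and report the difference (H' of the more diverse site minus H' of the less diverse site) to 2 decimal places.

0.03

Community X: N=96, proportions 0.5833, 0.1458, 0.1562, 0.1146, giving H' = 1.1335 (working shown to 4 dp, full precision carried).
Community Y: N=11, proportions 0.0909, 0.0909, 0.6364, 0.0909, 0.0909, giving H' = 1.1596.
Difference = |1.1335 − 1.1596| = 0.0261, i.e. 0.03 to 2 decimal places.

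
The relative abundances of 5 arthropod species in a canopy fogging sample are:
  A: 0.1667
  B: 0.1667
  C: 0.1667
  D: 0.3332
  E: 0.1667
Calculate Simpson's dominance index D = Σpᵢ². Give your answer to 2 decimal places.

D = 0.1667² + 0.1667² + 0.1667² + 0.3332² + 0.1667² = 0.0278 + 0.0278 + 0.0278 + 0.1110 + 0.0278 = 0.2222 (working shown to 4 dp, full precision carried).
To 2 decimal places, D = 0.22.

0.22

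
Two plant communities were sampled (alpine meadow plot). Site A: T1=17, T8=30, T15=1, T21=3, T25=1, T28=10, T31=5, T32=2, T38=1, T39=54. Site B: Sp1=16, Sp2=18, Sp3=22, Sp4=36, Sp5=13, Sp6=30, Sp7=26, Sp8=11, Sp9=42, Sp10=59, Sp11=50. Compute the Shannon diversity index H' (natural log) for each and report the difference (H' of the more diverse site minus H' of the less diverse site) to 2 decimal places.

Site A: N=124, proportions 0.1371, 0.2419, 0.0081, 0.0242, 0.0081, 0.0806, 0.0403, 0.0161, 0.0081, 0.4355, giving H' = 1.5835 (working shown to 4 dp, full precision carried).
Site B: N=323, proportions 0.0495, 0.0557, 0.0681, 0.1115, 0.0402, 0.0929, 0.0805, 0.0341, 0.13, 0.1827, 0.1548, giving H' = 2.2698.
Difference = |1.5835 − 2.2698| = 0.6863, i.e. 0.69 to 2 decimal places.

0.69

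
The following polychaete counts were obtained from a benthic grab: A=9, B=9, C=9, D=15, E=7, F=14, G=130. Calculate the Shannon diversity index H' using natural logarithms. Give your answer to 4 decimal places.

Total N = 9+9+9+15+7+14+130 = 193, so the proportions are 0.046632, 0.046632, 0.046632, 0.07772, 0.036269, 0.072539, 0.673575 (working shown to 6 dp, full precision carried).
Each pᵢ ln pᵢ term: 0.046632×(-3.065466)=-0.142949, 0.046632×(-3.065466)=-0.142949, 0.046632×(-3.065466)=-0.142949, 0.07772×(-2.554640)=-0.198547, 0.036269×(-3.316780)=-0.120298, 0.072539×(-2.623633)=-0.190315, 0.673575×(-0.395156)=-0.266167.
Sum = -1.204175, so H' = 1.2042.

1.2042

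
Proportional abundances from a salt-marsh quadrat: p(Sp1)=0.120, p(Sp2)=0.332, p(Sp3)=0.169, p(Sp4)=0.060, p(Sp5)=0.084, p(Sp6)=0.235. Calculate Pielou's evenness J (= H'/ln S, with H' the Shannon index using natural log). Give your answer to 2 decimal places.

H' = −Σ pᵢ ln pᵢ = −((-0.2544) + (-0.3661) + (-0.3005) + (-0.1688) + (-0.2081) + (-0.3403)) = 1.6381 (working shown to 4 dp, full precision carried).
With S = 6 species, ln S = 1.7918, so J = 1.6381/1.7918 = 0.9143, i.e. 0.91 to 2 decimal places.

0.91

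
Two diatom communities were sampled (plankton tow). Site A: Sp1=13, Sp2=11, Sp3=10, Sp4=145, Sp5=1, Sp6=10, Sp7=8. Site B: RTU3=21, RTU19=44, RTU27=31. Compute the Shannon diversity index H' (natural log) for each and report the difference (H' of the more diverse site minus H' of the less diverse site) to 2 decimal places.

Site A: N=198, proportions 0.065657, 0.055556, 0.050505, 0.732323, 0.005051, 0.050505, 0.040404, giving H' = 1.025465 (working shown to 6 dp, full precision carried).
Site B: N=96, proportions 0.21875, 0.458333, 0.322917, giving H' = 1.055047.
Difference = |1.025465 − 1.055047| = 0.029582, i.e. 0.03 to 2 decimal places.

0.03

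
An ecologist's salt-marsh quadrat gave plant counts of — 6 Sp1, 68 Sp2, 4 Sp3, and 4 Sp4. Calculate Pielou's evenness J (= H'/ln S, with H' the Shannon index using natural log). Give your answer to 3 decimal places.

Total N = 6+68+4+4 = 82, so the proportions are 0.07317, 0.82927, 0.04878, 0.04878 (working shown to 5 dp, full precision carried).
H' = −Σ pᵢ ln pᵢ = −((-0.19134) + (-0.15525) + (-0.14734) + (-0.14734)) = 0.64126.
With S = 4 species, ln S = 1.38629, so J = 0.64126/1.38629 = 0.46257, i.e. 0.463 to 3 decimal places.

0.463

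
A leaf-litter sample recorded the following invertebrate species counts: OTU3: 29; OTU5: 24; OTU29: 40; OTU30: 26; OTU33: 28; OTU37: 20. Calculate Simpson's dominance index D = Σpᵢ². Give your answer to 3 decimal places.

0.175

Total N = 29+24+40+26+28+20 = 167, so the proportions are 0.17365, 0.14371, 0.23952, 0.15569, 0.16766, 0.11976 (working shown to 5 dp, full precision carried).
D = 0.17365² + 0.14371² + 0.23952² + 0.15569² + 0.16766² + 0.11976² = 0.03016 + 0.02065 + 0.05737 + 0.02424 + 0.02811 + 0.01434 = 0.17487.
To 3 decimal places, D = 0.175.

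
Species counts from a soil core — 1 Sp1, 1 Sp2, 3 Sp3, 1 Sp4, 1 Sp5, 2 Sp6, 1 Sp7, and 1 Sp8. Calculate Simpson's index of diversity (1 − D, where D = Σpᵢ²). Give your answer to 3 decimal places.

0.843

Total N = 1+1+3+1+1+2+1+1 = 11, so the proportions are 0.09091, 0.09091, 0.27273, 0.09091, 0.09091, 0.18182, 0.09091, 0.09091 (working shown to 5 dp, full precision carried).
D = 0.09091² + 0.09091² + 0.27273² + 0.09091² + 0.09091² + 0.18182² + 0.09091² + 0.09091² = 0.00826 + 0.00826 + 0.07438 + 0.00826 + 0.00826 + 0.03306 + 0.00826 + 0.00826 = 0.15702.
So 1 − D = 0.84298, i.e. 0.843 to 3 decimal places.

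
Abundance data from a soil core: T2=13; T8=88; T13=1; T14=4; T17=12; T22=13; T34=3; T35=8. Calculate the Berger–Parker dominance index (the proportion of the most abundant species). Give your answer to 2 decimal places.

0.62

Total N = 13+88+1+4+12+13+3+8 = 142, so the proportions are 0.0915, 0.6197, 0.007, 0.0282, 0.0845, 0.0915, 0.0211, 0.0563 (working shown to 4 dp, full precision carried).
The largest proportion is 0.6197, i.e. d = 0.62 to 2 decimal places.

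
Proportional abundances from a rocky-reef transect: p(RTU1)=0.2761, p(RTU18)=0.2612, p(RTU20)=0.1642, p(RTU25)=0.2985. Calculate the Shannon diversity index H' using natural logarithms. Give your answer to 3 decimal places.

Each pᵢ ln pᵢ term (working shown to 5 dp, full precision carried): 0.2761×(-1.28699)=-0.35534, 0.2612×(-1.34247)=-0.35065, 0.1642×(-1.80667)=-0.29666, 0.2985×(-1.20899)=-0.36088.
Sum = -1.36353, so H' = 1.364.

1.364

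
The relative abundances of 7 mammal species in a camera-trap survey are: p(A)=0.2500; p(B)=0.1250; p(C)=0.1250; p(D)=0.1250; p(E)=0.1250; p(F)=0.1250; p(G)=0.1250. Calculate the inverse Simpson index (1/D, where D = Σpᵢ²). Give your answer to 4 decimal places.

6.4000

D = 0.25² + 0.125² + 0.125² + 0.125² + 0.125² + 0.125² + 0.125² = 0.06250000 + 0.01562500 + 0.01562500 + 0.01562500 + 0.01562500 + 0.01562500 + 0.01562500 = 0.15625000 (working shown to 8 dp, full precision carried).
So 1/D = 6.400000, i.e. 6.4000 to 4 decimal places.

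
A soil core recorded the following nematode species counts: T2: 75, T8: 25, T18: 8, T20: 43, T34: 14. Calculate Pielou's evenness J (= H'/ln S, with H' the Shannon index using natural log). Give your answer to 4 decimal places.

0.8393

Total N = 75+25+8+43+14 = 165, so the proportions are 0.454545, 0.151515, 0.048485, 0.260606, 0.084848 (working shown to 6 dp, full precision carried).
H' = −Σ pᵢ ln pᵢ = −((-0.358390) + (-0.285920) + (-0.146740) + (-0.350449) + (-0.209312)) = 1.350809.
With S = 5 species, ln S = 1.609438, so J = 1.350809/1.609438 = 0.839305, i.e. 0.8393 to 4 decimal places.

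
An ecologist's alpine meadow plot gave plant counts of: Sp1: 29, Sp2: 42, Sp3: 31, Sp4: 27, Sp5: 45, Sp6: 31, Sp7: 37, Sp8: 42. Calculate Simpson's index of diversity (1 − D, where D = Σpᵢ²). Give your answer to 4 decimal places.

Total N = 29+42+31+27+45+31+37+42 = 284, so the proportions are 0.102113, 0.147887, 0.109155, 0.09507, 0.158451, 0.109155, 0.130282, 0.147887 (working shown to 6 dp, full precision carried).
D = 0.102113² + 0.147887² + 0.109155² + 0.09507² + 0.158451² + 0.109155² + 0.130282² + 0.147887² = 0.010427 + 0.021871 + 0.011915 + 0.009038 + 0.025107 + 0.011915 + 0.016973 + 0.021871 = 0.129116.
So 1 − D = 0.870884, i.e. 0.8709 to 4 decimal places.

0.8709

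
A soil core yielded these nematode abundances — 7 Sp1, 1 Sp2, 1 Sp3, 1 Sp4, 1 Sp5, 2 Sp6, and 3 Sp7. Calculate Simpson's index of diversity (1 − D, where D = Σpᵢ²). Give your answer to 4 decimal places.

0.7422

Total N = 7+1+1+1+1+2+3 = 16, so the proportions are 0.4375, 0.0625, 0.0625, 0.0625, 0.0625, 0.125, 0.1875 (working shown to 6 dp, full precision carried).
D = 0.4375² + 0.0625² + 0.0625² + 0.0625² + 0.0625² + 0.125² + 0.1875² = 0.191406 + 0.003906 + 0.003906 + 0.003906 + 0.003906 + 0.015625 + 0.035156 = 0.257812.
So 1 − D = 0.742188, i.e. 0.7422 to 4 decimal places.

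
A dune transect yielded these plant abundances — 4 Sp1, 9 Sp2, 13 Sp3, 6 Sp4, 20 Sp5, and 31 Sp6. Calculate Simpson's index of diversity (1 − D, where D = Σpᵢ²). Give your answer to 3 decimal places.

Total N = 4+9+13+6+20+31 = 83, so the proportions are 0.04819, 0.10843, 0.15663, 0.07229, 0.24096, 0.37349 (working shown to 5 dp, full precision carried).
D = 0.04819² + 0.10843² + 0.15663² + 0.07229² + 0.24096² + 0.37349² = 0.00232 + 0.01176 + 0.02453 + 0.00523 + 0.05806 + 0.13950 = 0.24140.
So 1 − D = 0.75860, i.e. 0.759 to 3 decimal places.

0.759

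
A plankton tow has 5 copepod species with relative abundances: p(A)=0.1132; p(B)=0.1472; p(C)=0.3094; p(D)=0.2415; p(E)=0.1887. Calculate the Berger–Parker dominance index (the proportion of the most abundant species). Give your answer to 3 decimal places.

0.309

The largest proportion is 0.3094, i.e. d = 0.309 to 3 decimal places.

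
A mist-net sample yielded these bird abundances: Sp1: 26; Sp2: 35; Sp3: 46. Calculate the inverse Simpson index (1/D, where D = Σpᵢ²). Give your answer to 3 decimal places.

2.850

Total N = 26+35+46 = 107, so the proportions are 0.242991, 0.327103, 0.429907 (working shown to 6 dp, full precision carried).
D = 0.242991² + 0.327103² + 0.429907² = 0.059044 + 0.106996 + 0.184820 = 0.350860.
So 1/D = 2.85014, i.e. 2.850 to 3 decimal places.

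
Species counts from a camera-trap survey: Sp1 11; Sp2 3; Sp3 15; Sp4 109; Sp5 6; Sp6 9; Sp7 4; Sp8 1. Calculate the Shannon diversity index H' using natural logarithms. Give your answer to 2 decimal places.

1.15

Total N = 11+3+15+109+6+9+4+1 = 158, so the proportions are 0.0696, 0.019, 0.0949, 0.6899, 0.038, 0.057, 0.0253, 0.0063 (working shown to 4 dp, full precision carried).
Each pᵢ ln pᵢ term: 0.0696×(-2.6647)=-0.1855, 0.019×(-3.9640)=-0.0753, 0.0949×(-2.3545)=-0.2235, 0.6899×(-0.3712)=-0.2561, 0.038×(-3.2708)=-0.1242, 0.057×(-2.8654)=-0.1632, 0.0253×(-3.6763)=-0.0931, 0.0063×(-5.0626)=-0.0320.
Sum = -1.1530, so H' = 1.15.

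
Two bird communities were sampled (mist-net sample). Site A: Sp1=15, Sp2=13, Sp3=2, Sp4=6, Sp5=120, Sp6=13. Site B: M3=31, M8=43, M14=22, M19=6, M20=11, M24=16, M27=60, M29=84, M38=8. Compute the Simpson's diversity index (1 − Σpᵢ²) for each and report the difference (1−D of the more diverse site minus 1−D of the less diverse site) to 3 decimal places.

Site A: N=169, proportions 0.08876, 0.07692, 0.01183, 0.0355, 0.71006, 0.07692, giving 1−D = 0.47470 (working shown to 5 dp, full precision carried).
Site B: N=281, proportions 0.11032, 0.15302, 0.07829, 0.02135, 0.03915, 0.05694, 0.21352, 0.29893, 0.02847, giving 1−D = 0.81729.
Difference = |0.47470 − 0.81729| = 0.34259, i.e. 0.343 to 3 decimal places.

0.343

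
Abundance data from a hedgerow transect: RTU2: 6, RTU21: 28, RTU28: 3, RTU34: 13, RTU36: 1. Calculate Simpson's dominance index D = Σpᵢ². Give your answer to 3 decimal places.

0.384

Total N = 6+28+3+13+1 = 51, so the proportions are 0.11765, 0.54902, 0.05882, 0.2549, 0.01961 (working shown to 5 dp, full precision carried).
D = 0.11765² + 0.54902² + 0.05882² + 0.2549² + 0.01961² = 0.01384 + 0.30142 + 0.00346 + 0.06498 + 0.00038 = 0.38408.
To 3 decimal places, D = 0.384.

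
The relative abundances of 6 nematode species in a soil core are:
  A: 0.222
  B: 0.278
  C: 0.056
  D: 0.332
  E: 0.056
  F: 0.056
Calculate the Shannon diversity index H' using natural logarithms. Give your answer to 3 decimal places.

1.540

Each pᵢ ln pᵢ term (working shown to 5 dp, full precision carried): 0.222×(-1.50508)=-0.33413, 0.278×(-1.28013)=-0.35588, 0.056×(-2.88240)=-0.16141, 0.332×(-1.10262)=-0.36607, 0.056×(-2.88240)=-0.16141, 0.056×(-2.88240)=-0.16141.
Sum = -1.54032, so H' = 1.540.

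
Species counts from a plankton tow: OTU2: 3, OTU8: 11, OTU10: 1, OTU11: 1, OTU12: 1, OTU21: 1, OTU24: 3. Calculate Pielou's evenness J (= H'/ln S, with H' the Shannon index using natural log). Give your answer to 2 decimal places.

Total N = 3+11+1+1+1+1+3 = 21, so the proportions are 0.1429, 0.5238, 0.0476, 0.0476, 0.0476, 0.0476, 0.1429 (working shown to 4 dp, full precision carried).
H' = −Σ pᵢ ln pᵢ = −((-0.2780) + (-0.3387) + (-0.1450) + (-0.1450) + (-0.1450) + (-0.1450) + (-0.2780)) = 1.4746.
With S = 7 species, ln S = 1.9459, so J = 1.4746/1.9459 = 0.7578, i.e. 0.76 to 2 decimal places.

0.76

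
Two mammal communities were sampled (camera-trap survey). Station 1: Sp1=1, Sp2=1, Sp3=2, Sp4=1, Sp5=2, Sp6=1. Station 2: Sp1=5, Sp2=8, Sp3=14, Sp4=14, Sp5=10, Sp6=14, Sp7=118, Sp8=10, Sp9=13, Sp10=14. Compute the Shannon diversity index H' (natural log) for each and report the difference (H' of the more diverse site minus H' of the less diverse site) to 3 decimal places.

Station 1: N=8, proportions 0.125, 0.125, 0.25, 0.125, 0.25, 0.125, giving H' = 1.73287 (working shown to 5 dp, full precision carried).
Station 2: N=220, proportions 0.02273, 0.03636, 0.06364, 0.06364, 0.04545, 0.06364, 0.53636, 0.04545, 0.05909, 0.06364, giving H' = 1.68996.
Difference = |1.73287 − 1.68996| = 0.04291, i.e. 0.043 to 3 decimal places.

0.043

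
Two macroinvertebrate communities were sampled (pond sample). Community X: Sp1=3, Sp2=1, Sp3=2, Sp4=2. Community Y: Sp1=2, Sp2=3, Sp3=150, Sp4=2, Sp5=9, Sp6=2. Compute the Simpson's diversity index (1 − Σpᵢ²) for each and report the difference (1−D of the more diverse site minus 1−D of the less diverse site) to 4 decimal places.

0.5196

Community X: N=8, proportions 0.375, 0.125, 0.25, 0.25, giving 1−D = 0.718750 (working shown to 6 dp, full precision carried).
Community Y: N=168, proportions 0.011905, 0.017857, 0.892857, 0.011905, 0.053571, 0.011905, giving 1−D = 0.199192.
Difference = |0.718750 − 0.199192| = 0.519558, i.e. 0.5196 to 4 decimal places.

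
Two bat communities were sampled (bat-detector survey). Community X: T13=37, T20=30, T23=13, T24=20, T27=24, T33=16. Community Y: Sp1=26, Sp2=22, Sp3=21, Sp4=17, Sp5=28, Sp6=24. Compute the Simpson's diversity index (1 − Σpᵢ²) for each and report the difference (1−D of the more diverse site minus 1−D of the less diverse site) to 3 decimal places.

0.017

Community X: N=140, proportions 0.2642857, 0.2142857, 0.0928571, 0.1428571, 0.1714286, 0.1142857, giving 1−D = 0.8127551 (working shown to 7 dp, full precision carried).
Community Y: N=138, proportions 0.1884058, 0.1594203, 0.1521739, 0.1231884, 0.2028986, 0.173913, giving 1−D = 0.8293426.
Difference = |0.8127551 − 0.8293426| = 0.0165875, i.e. 0.017 to 3 decimal places.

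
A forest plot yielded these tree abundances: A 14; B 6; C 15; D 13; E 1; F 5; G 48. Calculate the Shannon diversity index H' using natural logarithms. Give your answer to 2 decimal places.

1.53

Total N = 14+6+15+13+1+5+48 = 102, so the proportions are 0.1373, 0.0588, 0.1471, 0.1275, 0.0098, 0.049, 0.4706 (working shown to 4 dp, full precision carried).
Each pᵢ ln pᵢ term: 0.1373×(-1.9859)=-0.2726, 0.0588×(-2.8332)=-0.1667, 0.1471×(-1.9169)=-0.2819, 0.1275×(-2.0600)=-0.2626, 0.0098×(-4.6250)=-0.0453, 0.049×(-3.0155)=-0.1478, 0.4706×(-0.7538)=-0.3547.
Sum = -1.5316, so H' = 1.53.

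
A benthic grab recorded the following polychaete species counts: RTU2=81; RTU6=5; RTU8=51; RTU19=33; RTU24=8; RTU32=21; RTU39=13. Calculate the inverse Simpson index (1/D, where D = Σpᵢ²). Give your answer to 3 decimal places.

4.104

Total N = 81+5+51+33+8+21+13 = 212, so the proportions are 0.3820755, 0.0235849, 0.240566, 0.1556604, 0.0377358, 0.0990566, 0.0613208 (working shown to 7 dp, full precision carried).
D = 0.3820755² + 0.0235849² + 0.240566² + 0.1556604² + 0.0377358² + 0.0990566² + 0.0613208² = 0.1459817 + 0.0005562 + 0.0578720 + 0.0242302 + 0.0014240 + 0.0098122 + 0.0037602 = 0.2436365.
So 1/D = 4.10447, i.e. 4.104 to 3 decimal places.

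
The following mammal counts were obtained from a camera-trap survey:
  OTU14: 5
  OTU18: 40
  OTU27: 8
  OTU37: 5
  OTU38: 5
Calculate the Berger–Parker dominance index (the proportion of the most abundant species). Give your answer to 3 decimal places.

0.635

Total N = 5+40+8+5+5 = 63, so the proportions are 0.07937, 0.63492, 0.12698, 0.07937, 0.07937 (working shown to 5 dp, full precision carried).
The largest proportion is 0.63492, i.e. d = 0.635 to 3 decimal places.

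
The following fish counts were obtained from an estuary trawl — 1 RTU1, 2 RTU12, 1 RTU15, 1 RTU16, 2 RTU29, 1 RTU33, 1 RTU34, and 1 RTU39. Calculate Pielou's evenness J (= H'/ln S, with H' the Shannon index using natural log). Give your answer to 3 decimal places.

0.974

Total N = 1+2+1+1+2+1+1+1 = 10, so the proportions are 0.1, 0.2, 0.1, 0.1, 0.2, 0.1, 0.1, 0.1 (working shown to 5 dp, full precision carried).
H' = −Σ pᵢ ln pᵢ = −((-0.23026) + (-0.32189) + (-0.23026) + (-0.23026) + (-0.32189) + (-0.23026) + (-0.23026) + (-0.23026)) = 2.02533.
With S = 8 species, ln S = 2.07944, so J = 2.02533/2.07944 = 0.97398, i.e. 0.974 to 3 decimal places.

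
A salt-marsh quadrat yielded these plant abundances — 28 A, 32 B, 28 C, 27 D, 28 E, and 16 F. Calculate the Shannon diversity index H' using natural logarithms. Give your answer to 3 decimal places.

1.772

Total N = 28+32+28+27+28+16 = 159, so the proportions are 0.1761, 0.20126, 0.1761, 0.16981, 0.1761, 0.10063 (working shown to 5 dp, full precision carried).
Each pᵢ ln pᵢ term: 0.1761×(-1.73670)=-0.30583, 0.20126×(-1.60317)=-0.32265, 0.1761×(-1.73670)=-0.30583, 0.16981×(-1.77307)=-0.30109, 0.1761×(-1.73670)=-0.30583, 0.10063×(-2.29632)=-0.23108.
Sum = -1.77231, so H' = 1.772.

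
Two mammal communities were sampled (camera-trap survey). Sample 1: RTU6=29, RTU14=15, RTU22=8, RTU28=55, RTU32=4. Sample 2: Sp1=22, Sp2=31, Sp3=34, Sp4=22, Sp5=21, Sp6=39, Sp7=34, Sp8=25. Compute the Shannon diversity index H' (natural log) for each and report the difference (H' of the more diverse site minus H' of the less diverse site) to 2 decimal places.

0.78

Sample 1: N=111, proportions 0.2613, 0.1351, 0.0721, 0.4955, 0.036, giving H' = 1.2784 (working shown to 4 dp, full precision carried).
Sample 2: N=228, proportions 0.0965, 0.136, 0.1491, 0.0965, 0.0921, 0.1711, 0.1491, 0.1096, giving H' = 2.0542.
Difference = |1.2784 − 2.0542| = 0.7758, i.e. 0.78 to 2 decimal places.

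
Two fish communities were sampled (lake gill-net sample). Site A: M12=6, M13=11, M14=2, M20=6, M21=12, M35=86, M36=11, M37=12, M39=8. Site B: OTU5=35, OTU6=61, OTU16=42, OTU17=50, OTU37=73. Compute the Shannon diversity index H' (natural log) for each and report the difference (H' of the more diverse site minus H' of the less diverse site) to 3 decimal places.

0.013

Site A: N=154, proportions 0.03896, 0.07143, 0.01299, 0.03896, 0.07792, 0.55844, 0.07143, 0.07792, 0.05195, giving H' = 1.56300 (working shown to 5 dp, full precision carried).
Site B: N=261, proportions 0.1341, 0.23372, 0.16092, 0.19157, 0.27969, giving H' = 1.57606.
Difference = |1.56300 − 1.57606| = 0.01306, i.e. 0.013 to 3 decimal places.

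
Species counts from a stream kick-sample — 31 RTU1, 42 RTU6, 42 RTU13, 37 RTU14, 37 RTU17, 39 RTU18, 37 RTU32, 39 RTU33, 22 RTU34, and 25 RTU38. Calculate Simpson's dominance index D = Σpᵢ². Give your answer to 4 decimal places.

Total N = 31+42+42+37+37+39+37+39+22+25 = 351, so the proportions are 0.088319, 0.119658, 0.119658, 0.105413, 0.105413, 0.111111, 0.105413, 0.111111, 0.062678, 0.071225 (working shown to 6 dp, full precision carried).
D = 0.088319² + 0.119658² + 0.119658² + 0.105413² + 0.105413² + 0.111111² + 0.105413² + 0.111111² + 0.062678² + 0.071225² = 0.007800 + 0.014318 + 0.014318 + 0.011112 + 0.011112 + 0.012346 + 0.011112 + 0.012346 + 0.003929 + 0.005073 = 0.103465.
To 4 decimal places, D = 0.1035.

0.1035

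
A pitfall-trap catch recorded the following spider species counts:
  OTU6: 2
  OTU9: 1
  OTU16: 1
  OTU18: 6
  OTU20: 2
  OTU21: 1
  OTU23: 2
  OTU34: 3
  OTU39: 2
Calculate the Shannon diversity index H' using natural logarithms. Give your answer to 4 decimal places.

2.0162

Total N = 2+1+1+6+2+1+2+3+2 = 20, so the proportions are 0.1, 0.05, 0.05, 0.3, 0.1, 0.05, 0.1, 0.15, 0.1 (working shown to 6 dp, full precision carried).
Each pᵢ ln pᵢ term: 0.1×(-2.302585)=-0.230259, 0.05×(-2.995732)=-0.149787, 0.05×(-2.995732)=-0.149787, 0.3×(-1.203973)=-0.361192, 0.1×(-2.302585)=-0.230259, 0.05×(-2.995732)=-0.149787, 0.1×(-2.302585)=-0.230259, 0.15×(-1.897120)=-0.284568, 0.1×(-2.302585)=-0.230259.
Sum = -2.016154, so H' = 2.0162.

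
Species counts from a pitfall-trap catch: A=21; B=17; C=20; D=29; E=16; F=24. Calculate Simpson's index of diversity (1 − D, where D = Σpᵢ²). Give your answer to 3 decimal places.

0.826

Total N = 21+17+20+29+16+24 = 127, so the proportions are 0.16535, 0.13386, 0.15748, 0.22835, 0.12598, 0.18898 (working shown to 5 dp, full precision carried).
D = 0.16535² + 0.13386² + 0.15748² + 0.22835² + 0.12598² + 0.18898² = 0.02734 + 0.01792 + 0.02480 + 0.05214 + 0.01587 + 0.03571 = 0.17379.
So 1 − D = 0.82621, i.e. 0.826 to 3 decimal places.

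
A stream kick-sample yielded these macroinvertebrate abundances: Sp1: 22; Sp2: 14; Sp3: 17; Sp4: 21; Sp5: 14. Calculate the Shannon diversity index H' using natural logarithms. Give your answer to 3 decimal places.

Total N = 22+14+17+21+14 = 88, so the proportions are 0.25, 0.15909, 0.19318, 0.23864, 0.15909 (working shown to 5 dp, full precision carried).
Each pᵢ ln pᵢ term: 0.25×(-1.38629)=-0.34657, 0.15909×(-1.83828)=-0.29245, 0.19318×(-1.64412)=-0.31761, 0.23864×(-1.43281)=-0.34192, 0.15909×(-1.83828)=-0.29245.
Sum = -1.59102, so H' = 1.591.

1.591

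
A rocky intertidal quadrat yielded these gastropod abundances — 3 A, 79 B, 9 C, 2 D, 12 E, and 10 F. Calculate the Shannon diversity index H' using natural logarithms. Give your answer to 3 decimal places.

Total N = 3+79+9+2+12+10 = 115, so the proportions are 0.02609, 0.68696, 0.07826, 0.01739, 0.10435, 0.08696 (working shown to 5 dp, full precision carried).
Each pᵢ ln pᵢ term: 0.02609×(-3.64632)=-0.09512, 0.68696×(-0.37548)=-0.25794, 0.07826×(-2.54771)=-0.19939, 0.01739×(-4.05178)=-0.07047, 0.10435×(-2.26003)=-0.23583, 0.08696×(-2.44235)=-0.21238.
Sum = -1.07112, so H' = 1.071.

1.071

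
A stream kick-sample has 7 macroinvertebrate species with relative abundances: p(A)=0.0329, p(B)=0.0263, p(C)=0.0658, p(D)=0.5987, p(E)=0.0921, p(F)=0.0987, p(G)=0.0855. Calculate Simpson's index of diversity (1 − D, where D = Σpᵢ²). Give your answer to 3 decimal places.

D = 0.0329² + 0.0263² + 0.0658² + 0.5987² + 0.0921² + 0.0987² + 0.0855² = 0.00108 + 0.00069 + 0.00433 + 0.35844 + 0.00848 + 0.00974 + 0.00731 = 0.39008 (working shown to 5 dp, full precision carried).
So 1 − D = 0.60992, i.e. 0.610 to 3 decimal places.

0.610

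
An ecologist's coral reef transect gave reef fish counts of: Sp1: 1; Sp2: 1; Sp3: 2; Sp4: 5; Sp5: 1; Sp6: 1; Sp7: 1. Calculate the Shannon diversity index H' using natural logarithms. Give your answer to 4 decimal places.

1.6988

Total N = 1+1+2+5+1+1+1 = 12, so the proportions are 0.083333, 0.083333, 0.166667, 0.416667, 0.083333, 0.083333, 0.083333 (working shown to 6 dp, full precision carried).
Each pᵢ ln pᵢ term: 0.083333×(-2.484907)=-0.207076, 0.083333×(-2.484907)=-0.207076, 0.166667×(-1.791759)=-0.298627, 0.416667×(-0.875469)=-0.364779, 0.083333×(-2.484907)=-0.207076, 0.083333×(-2.484907)=-0.207076, 0.083333×(-2.484907)=-0.207076.
Sum = -1.698783, so H' = 1.6988.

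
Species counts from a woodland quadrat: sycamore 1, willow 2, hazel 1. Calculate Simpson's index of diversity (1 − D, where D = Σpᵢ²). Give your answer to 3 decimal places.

Total N = 1+2+1 = 4, so the proportions are 0.25, 0.5, 0.25 (working shown to 5 dp, full precision carried).
D = 0.25² + 0.5² + 0.25² = 0.06250 + 0.25000 + 0.06250 = 0.37500.
So 1 − D = 0.62500, i.e. 0.625 to 3 decimal places.

0.625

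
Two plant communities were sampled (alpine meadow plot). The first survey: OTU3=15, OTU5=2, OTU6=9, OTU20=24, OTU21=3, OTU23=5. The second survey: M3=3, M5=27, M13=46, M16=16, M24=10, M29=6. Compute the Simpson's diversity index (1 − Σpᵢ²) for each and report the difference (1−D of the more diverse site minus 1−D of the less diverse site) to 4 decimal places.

The first survey: N=58, proportions 0.258621, 0.034483, 0.155172, 0.413793, 0.051724, 0.086207, giving 1−D = 0.726516 (working shown to 6 dp, full precision carried).
The second survey: N=108, proportions 0.027778, 0.25, 0.425926, 0.148148, 0.092593, 0.055556, giving 1−D = 0.721708.
Difference = |0.726516 − 0.721708| = 0.004808, i.e. 0.0048 to 4 decimal places.

0.0048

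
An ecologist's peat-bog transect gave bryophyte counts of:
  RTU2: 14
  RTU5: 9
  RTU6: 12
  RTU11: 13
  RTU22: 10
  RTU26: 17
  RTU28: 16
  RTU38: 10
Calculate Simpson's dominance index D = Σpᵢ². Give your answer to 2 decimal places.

Total N = 14+9+12+13+10+17+16+10 = 101, so the proportions are 0.1386, 0.0891, 0.1188, 0.1287, 0.099, 0.1683, 0.1584, 0.099 (working shown to 4 dp, full precision carried).
D = 0.1386² + 0.0891² + 0.1188² + 0.1287² + 0.099² + 0.1683² + 0.1584² + 0.099² = 0.0192 + 0.0079 + 0.0141 + 0.0166 + 0.0098 + 0.0283 + 0.0251 + 0.0098 = 0.1309.
To 2 decimal places, D = 0.13.

0.13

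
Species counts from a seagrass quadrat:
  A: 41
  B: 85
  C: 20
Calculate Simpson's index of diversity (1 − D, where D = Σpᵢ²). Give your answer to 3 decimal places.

Total N = 41+85+20 = 146, so the proportions are 0.28082, 0.58219, 0.13699 (working shown to 5 dp, full precision carried).
D = 0.28082² + 0.58219² + 0.13699² = 0.07886 + 0.33895 + 0.01877 = 0.43657.
So 1 − D = 0.56343, i.e. 0.563 to 3 decimal places.

0.563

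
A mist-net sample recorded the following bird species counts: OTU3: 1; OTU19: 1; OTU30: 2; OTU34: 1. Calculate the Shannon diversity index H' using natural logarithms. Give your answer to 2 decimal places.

Total N = 1+1+2+1 = 5, so the proportions are 0.2, 0.2, 0.4, 0.2 (working shown to 4 dp, full precision carried).
Each pᵢ ln pᵢ term: 0.2×(-1.6094)=-0.3219, 0.2×(-1.6094)=-0.3219, 0.4×(-0.9163)=-0.3665, 0.2×(-1.6094)=-0.3219.
Sum = -1.3322, so H' = 1.33.

1.33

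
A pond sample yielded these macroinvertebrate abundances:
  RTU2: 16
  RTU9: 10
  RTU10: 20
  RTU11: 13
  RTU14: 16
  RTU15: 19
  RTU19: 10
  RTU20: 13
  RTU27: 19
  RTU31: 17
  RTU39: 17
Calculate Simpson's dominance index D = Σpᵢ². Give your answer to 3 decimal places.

0.095

Total N = 16+10+20+13+16+19+10+13+19+17+17 = 170, so the proportions are 0.09412, 0.05882, 0.11765, 0.07647, 0.09412, 0.11176, 0.05882, 0.07647, 0.11176, 0.1, 0.1 (working shown to 5 dp, full precision carried).
D = 0.09412² + 0.05882² + 0.11765² + 0.07647² + 0.09412² + 0.11176² + 0.05882² + 0.07647² + 0.11176² + 0.1² + 0.1² = 0.00886 + 0.00346 + 0.01384 + 0.00585 + 0.00886 + 0.01249 + 0.00346 + 0.00585 + 0.01249 + 0.01000 + 0.01000 = 0.09516.
To 3 decimal places, D = 0.095.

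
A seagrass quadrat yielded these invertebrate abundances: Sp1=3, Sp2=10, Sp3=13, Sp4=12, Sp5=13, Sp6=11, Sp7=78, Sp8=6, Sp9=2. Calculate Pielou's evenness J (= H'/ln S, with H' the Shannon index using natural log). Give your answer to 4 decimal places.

0.7332

Total N = 3+10+13+12+13+11+78+6+2 = 148, so the proportions are 0.02027, 0.067568, 0.087838, 0.081081, 0.087838, 0.074324, 0.527027, 0.040541, 0.013514 (working shown to 6 dp, full precision carried).
H' = −Σ pᵢ ln pᵢ = −((-0.079026) + (-0.182069) + (-0.213645) + (-0.203700) + (-0.213645) + (-0.193192) + (-0.337563) + (-0.129951) + (-0.058163)) = 1.610954.
With S = 9 species, ln S = 2.197225, so J = 1.610954/2.197225 = 0.733177, i.e. 0.7332 to 4 decimal places.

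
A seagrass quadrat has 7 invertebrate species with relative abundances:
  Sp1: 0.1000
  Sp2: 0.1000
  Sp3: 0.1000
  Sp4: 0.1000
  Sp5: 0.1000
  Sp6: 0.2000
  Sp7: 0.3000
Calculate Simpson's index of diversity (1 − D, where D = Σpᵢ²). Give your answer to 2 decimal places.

0.82

D = 0.1² + 0.1² + 0.1² + 0.1² + 0.1² + 0.2² + 0.3² = 0.0100 + 0.0100 + 0.0100 + 0.0100 + 0.0100 + 0.0400 + 0.0900 = 0.1800 (working shown to 4 dp, full precision carried).
So 1 − D = 0.8200, i.e. 0.82 to 2 decimal places.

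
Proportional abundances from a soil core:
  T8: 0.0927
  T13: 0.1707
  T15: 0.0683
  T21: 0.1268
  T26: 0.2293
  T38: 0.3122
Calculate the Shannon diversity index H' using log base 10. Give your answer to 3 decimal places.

0.725

Each pᵢ log₁₀ pᵢ term (working shown to 5 dp, full precision carried): 0.0927×(-1.03292)=-0.09575, 0.1707×(-0.76777)=-0.13106, 0.0683×(-1.16558)=-0.07961, 0.1268×(-0.89688)=-0.11372, 0.2293×(-0.63960)=-0.14666, 0.3122×(-0.50557)=-0.15784.
Sum = -0.72464, so H' = 0.725.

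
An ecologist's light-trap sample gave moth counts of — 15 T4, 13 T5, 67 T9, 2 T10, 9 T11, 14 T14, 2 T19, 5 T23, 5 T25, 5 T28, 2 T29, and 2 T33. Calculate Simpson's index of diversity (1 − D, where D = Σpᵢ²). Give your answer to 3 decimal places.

0.736

Total N = 15+13+67+2+9+14+2+5+5+5+2+2 = 141, so the proportions are 0.10638, 0.0922, 0.47518, 0.01418, 0.06383, 0.09929, 0.01418, 0.03546, 0.03546, 0.03546, 0.01418, 0.01418 (working shown to 5 dp, full precision carried).
D = 0.10638² + 0.0922² + 0.47518² + 0.01418² + 0.06383² + 0.09929² + 0.01418² + 0.03546² + 0.03546² + 0.03546² + 0.01418² + 0.01418² = 0.01132 + 0.00850 + 0.22579 + 0.00020 + 0.00407 + 0.00986 + 0.00020 + 0.00126 + 0.00126 + 0.00126 + 0.00020 + 0.00020 = 0.26412.
So 1 − D = 0.73588, i.e. 0.736 to 3 decimal places.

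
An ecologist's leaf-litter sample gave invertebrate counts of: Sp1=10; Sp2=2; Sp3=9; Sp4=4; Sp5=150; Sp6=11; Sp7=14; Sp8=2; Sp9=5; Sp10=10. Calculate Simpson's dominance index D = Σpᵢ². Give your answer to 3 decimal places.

0.492

Total N = 10+2+9+4+150+11+14+2+5+10 = 217, so the proportions are 0.04608, 0.00922, 0.04147, 0.01843, 0.69124, 0.05069, 0.06452, 0.00922, 0.02304, 0.04608 (working shown to 5 dp, full precision carried).
D = 0.04608² + 0.00922² + 0.04147² + 0.01843² + 0.69124² + 0.05069² + 0.06452² + 0.00922² + 0.02304² + 0.04608² = 0.00212 + 0.00008 + 0.00172 + 0.00034 + 0.47782 + 0.00257 + 0.00416 + 0.00008 + 0.00053 + 0.00212 = 0.49156.
To 3 decimal places, D = 0.492.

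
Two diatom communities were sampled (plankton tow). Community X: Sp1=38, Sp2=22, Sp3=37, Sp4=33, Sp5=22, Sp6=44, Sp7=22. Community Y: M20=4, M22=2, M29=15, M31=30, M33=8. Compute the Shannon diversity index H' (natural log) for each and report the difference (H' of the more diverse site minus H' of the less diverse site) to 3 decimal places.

Community X: N=218, proportions 0.17431, 0.10092, 0.16972, 0.15138, 0.10092, 0.20183, 0.10092, giving H' = 1.90867 (working shown to 5 dp, full precision carried).
Community Y: N=59, proportions 0.0678, 0.0339, 0.25424, 0.50847, 0.13559, giving H' = 1.26019.
Difference = |1.90867 − 1.26019| = 0.64848, i.e. 0.648 to 3 decimal places.

0.648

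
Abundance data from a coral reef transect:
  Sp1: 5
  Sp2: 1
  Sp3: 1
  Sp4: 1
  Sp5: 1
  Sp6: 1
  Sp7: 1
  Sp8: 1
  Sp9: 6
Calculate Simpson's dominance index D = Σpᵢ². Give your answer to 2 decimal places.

Total N = 5+1+1+1+1+1+1+1+6 = 18, so the proportions are 0.2778, 0.0556, 0.0556, 0.0556, 0.0556, 0.0556, 0.0556, 0.0556, 0.3333 (working shown to 4 dp, full precision carried).
D = 0.2778² + 0.0556² + 0.0556² + 0.0556² + 0.0556² + 0.0556² + 0.0556² + 0.0556² + 0.3333² = 0.0772 + 0.0031 + 0.0031 + 0.0031 + 0.0031 + 0.0031 + 0.0031 + 0.0031 + 0.1111 = 0.2099.
To 2 decimal places, D = 0.21.

0.21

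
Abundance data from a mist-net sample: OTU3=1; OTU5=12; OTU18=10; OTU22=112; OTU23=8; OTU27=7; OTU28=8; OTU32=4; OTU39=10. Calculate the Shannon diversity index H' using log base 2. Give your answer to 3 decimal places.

Total N = 1+12+10+112+8+7+8+4+10 = 172, so the proportions are 0.00581, 0.06977, 0.05814, 0.65116, 0.04651, 0.0407, 0.04651, 0.02326, 0.05814 (working shown to 5 dp, full precision carried).
Each pᵢ log₂ pᵢ term: 0.00581×(-7.42626)=-0.04318, 0.06977×(-3.84130)=-0.26800, 0.05814×(-4.10434)=-0.23862, 0.65116×(-0.61891)=-0.40301, 0.04651×(-4.42626)=-0.20587, 0.0407×(-4.61891)=-0.18798, 0.04651×(-4.42626)=-0.20587, 0.02326×(-5.42626)=-0.12619, 0.05814×(-4.10434)=-0.23862.
Sum = -1.91735, so H' = 1.917.

1.917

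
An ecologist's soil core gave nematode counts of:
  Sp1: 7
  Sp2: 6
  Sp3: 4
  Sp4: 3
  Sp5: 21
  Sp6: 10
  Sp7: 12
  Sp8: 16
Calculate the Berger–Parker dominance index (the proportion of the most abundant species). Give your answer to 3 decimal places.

0.266

Total N = 7+6+4+3+21+10+12+16 = 79, so the proportions are 0.08861, 0.07595, 0.05063, 0.03797, 0.26582, 0.12658, 0.1519, 0.20253 (working shown to 5 dp, full precision carried).
The largest proportion is 0.26582, i.e. d = 0.266 to 3 decimal places.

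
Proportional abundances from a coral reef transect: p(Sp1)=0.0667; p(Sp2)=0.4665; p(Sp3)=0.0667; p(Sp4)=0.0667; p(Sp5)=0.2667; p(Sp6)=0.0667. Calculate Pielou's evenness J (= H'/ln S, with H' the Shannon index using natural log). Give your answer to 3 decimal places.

0.798

H' = −Σ pᵢ ln pᵢ = −((-0.18059) + (-0.35570) + (-0.18059) + (-0.18059) + (-0.35248) + (-0.18059)) = 1.43056 (working shown to 5 dp, full precision carried).
With S = 6 species, ln S = 1.79176, so J = 1.43056/1.79176 = 0.79841, i.e. 0.798 to 3 decimal places.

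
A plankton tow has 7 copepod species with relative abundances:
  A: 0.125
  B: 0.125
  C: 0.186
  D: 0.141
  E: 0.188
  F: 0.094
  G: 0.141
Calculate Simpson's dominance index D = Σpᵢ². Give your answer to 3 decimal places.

D = 0.125² + 0.125² + 0.186² + 0.141² + 0.188² + 0.094² + 0.141² = 0.01562 + 0.01562 + 0.03460 + 0.01988 + 0.03534 + 0.00884 + 0.01988 = 0.14979 (working shown to 5 dp, full precision carried).
To 3 decimal places, D = 0.150.

0.150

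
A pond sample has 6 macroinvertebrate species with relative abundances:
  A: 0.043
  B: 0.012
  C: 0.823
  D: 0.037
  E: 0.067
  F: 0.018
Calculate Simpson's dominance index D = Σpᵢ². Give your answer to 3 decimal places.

D = 0.043² + 0.012² + 0.823² + 0.037² + 0.067² + 0.018² = 0.00185 + 0.00014 + 0.67733 + 0.00137 + 0.00449 + 0.00032 = 0.68550 (working shown to 5 dp, full precision carried).
To 3 decimal places, D = 0.686.

0.686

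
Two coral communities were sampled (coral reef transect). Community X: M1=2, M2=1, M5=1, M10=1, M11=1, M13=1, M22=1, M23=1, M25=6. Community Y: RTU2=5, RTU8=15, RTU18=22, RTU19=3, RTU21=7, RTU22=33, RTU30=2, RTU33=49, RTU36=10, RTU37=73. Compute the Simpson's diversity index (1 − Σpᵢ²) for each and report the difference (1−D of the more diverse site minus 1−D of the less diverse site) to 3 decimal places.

0.006

Community X: N=15, proportions 0.13333, 0.06667, 0.06667, 0.06667, 0.06667, 0.06667, 0.06667, 0.06667, 0.4, giving 1−D = 0.79111 (working shown to 5 dp, full precision carried).
Community Y: N=219, proportions 0.02283, 0.06849, 0.10046, 0.0137, 0.03196, 0.15068, 0.00913, 0.22374, 0.04566, 0.33333, giving 1−D = 0.79744.
Difference = |0.79111 − 0.79744| = 0.00633, i.e. 0.006 to 3 decimal places.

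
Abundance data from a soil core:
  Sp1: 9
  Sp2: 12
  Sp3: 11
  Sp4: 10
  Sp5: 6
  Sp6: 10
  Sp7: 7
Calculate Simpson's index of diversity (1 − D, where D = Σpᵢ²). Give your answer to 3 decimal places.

0.851

Total N = 9+12+11+10+6+10+7 = 65, so the proportions are 0.13846, 0.18462, 0.16923, 0.15385, 0.09231, 0.15385, 0.10769 (working shown to 5 dp, full precision carried).
D = 0.13846² + 0.18462² + 0.16923² + 0.15385² + 0.09231² + 0.15385² + 0.10769² = 0.01917 + 0.03408 + 0.02864 + 0.02367 + 0.00852 + 0.02367 + 0.01160 = 0.14935.
So 1 − D = 0.85065, i.e. 0.851 to 3 decimal places.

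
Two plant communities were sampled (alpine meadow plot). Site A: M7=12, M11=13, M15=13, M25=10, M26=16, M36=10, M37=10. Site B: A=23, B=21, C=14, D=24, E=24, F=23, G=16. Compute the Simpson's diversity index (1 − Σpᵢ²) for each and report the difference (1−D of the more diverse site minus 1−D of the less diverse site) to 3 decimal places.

0.000

Site A: N=84, proportions 0.14286, 0.15476, 0.15476, 0.11905, 0.19048, 0.11905, 0.11905, giving 1−D = 0.85289 (working shown to 5 dp, full precision carried).
Site B: N=145, proportions 0.15862, 0.14483, 0.09655, 0.16552, 0.16552, 0.15862, 0.11034, giving 1−D = 0.85241.
Difference = |0.85289 − 0.85241| = 0.00048, i.e. 0.000 to 3 decimal places.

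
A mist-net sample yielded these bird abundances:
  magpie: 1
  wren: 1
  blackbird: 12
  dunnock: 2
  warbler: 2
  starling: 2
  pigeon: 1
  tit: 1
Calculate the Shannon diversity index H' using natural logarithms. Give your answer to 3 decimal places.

Total N = 1+1+12+2+2+2+1+1 = 22, so the proportions are 0.04545, 0.04545, 0.54545, 0.09091, 0.09091, 0.09091, 0.04545, 0.04545 (working shown to 5 dp, full precision carried).
Each pᵢ ln pᵢ term: 0.04545×(-3.09104)=-0.14050, 0.04545×(-3.09104)=-0.14050, 0.54545×(-0.60614)=-0.33062, 0.09091×(-2.39790)=-0.21799, 0.09091×(-2.39790)=-0.21799, 0.09091×(-2.39790)=-0.21799, 0.04545×(-3.09104)=-0.14050, 0.04545×(-3.09104)=-0.14050.
Sum = -1.54660, so H' = 1.547.

1.547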